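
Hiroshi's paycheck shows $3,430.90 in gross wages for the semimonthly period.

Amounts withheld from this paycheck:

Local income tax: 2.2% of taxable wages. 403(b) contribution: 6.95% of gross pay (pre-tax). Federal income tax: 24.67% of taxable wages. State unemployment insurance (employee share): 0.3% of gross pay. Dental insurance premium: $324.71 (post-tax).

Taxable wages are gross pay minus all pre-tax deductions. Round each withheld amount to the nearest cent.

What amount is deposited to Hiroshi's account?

$1,999.64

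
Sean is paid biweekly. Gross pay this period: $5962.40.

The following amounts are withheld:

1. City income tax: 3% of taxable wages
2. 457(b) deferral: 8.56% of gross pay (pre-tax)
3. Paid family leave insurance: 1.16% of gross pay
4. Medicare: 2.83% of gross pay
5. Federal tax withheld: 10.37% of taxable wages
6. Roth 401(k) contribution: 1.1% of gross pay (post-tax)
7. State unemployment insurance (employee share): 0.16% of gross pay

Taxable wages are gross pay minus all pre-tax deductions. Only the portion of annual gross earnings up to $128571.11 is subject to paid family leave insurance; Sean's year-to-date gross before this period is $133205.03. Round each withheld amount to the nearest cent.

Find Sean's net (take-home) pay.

$4479.22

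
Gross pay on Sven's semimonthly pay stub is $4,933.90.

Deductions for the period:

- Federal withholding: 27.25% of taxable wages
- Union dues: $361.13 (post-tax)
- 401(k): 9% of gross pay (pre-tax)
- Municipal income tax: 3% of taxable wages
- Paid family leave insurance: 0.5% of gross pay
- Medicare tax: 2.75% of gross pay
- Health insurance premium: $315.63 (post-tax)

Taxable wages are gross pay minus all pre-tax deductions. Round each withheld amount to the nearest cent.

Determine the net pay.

401(k): $4,933.90 × 0.09 = $444.05
Taxable wages = $4,933.90 − $444.05 = $4,489.85
Federal withholding: $4,489.85 × 0.2725 = $1,223.48
Municipal income tax: $4,489.85 × 0.03 = $134.70
Paid family leave insurance: $4,933.90 × 0.005 = $24.67
Medicare tax: $4,933.90 × 0.0275 = $135.68
Union dues: $361.13
Health insurance premium: $315.63
Total deductions = $444.05 + $1,223.48 + $134.70 + $24.67 + $135.68 + $361.13 + $315.63 = $2,639.34
Net pay = $4,933.90 − $2,639.34 = $2,294.56

$2,294.56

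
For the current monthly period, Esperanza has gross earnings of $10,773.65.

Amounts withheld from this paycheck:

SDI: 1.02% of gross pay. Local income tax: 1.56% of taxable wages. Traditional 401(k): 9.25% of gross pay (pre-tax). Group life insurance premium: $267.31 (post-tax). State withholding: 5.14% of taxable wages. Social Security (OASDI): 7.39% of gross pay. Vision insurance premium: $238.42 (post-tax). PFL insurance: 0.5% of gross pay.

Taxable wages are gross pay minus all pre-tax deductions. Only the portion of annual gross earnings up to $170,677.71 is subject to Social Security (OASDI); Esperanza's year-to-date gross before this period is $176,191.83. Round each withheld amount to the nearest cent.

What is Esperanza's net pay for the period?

$8,452.54

Traditional 401(k): $10,773.65 × 0.0925 = $996.56
Taxable wages = $10,773.65 − $996.56 = $9,777.09
Local income tax: $9,777.09 × 0.0156 = $152.52
State withholding: $9,777.09 × 0.0514 = $502.54
Social Security (OASDI): annual cap $170,677.71 already reached (YTD $176,191.83), so $0.00
SDI: $10,773.65 × 0.0102 = $109.89
PFL insurance: $10,773.65 × 0.005 = $53.87
Vision insurance premium: $238.42
Group life insurance premium: $267.31
Total deductions = $996.56 + $152.52 + $502.54 + $0.00 + $109.89 + $53.87 + $238.42 + $267.31 = $2,321.11
Net pay = $10,773.65 − $2,321.11 = $8,452.54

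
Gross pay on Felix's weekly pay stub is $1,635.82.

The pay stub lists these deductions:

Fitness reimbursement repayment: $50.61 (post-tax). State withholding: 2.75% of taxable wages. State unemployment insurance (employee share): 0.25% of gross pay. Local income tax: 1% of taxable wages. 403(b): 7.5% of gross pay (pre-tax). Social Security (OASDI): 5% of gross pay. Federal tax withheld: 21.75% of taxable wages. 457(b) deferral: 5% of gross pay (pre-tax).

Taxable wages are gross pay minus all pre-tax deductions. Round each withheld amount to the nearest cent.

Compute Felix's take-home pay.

403(b): $1,635.82 × 0.075 = $122.69
457(b) deferral: $1,635.82 × 0.05 = $81.79
Pre-tax total = $122.69 + $81.79 = $204.48
Taxable wages = $1,635.82 − $204.48 = $1,431.34
Federal tax withheld: $1,431.34 × 0.2175 = $311.32
Local income tax: $1,431.34 × 0.01 = $14.31
State withholding: $1,431.34 × 0.0275 = $39.36
Social Security (OASDI): $1,635.82 × 0.05 = $81.79
State unemployment insurance (employee share): $1,635.82 × 0.0025 = $4.09
Fitness reimbursement repayment: $50.61
Total deductions = $122.69 + $81.79 + $311.32 + $14.31 + $39.36 + $81.79 + $4.09 + $50.61 = $705.96
Net pay = $1,635.82 − $705.96 = $929.86

$929.86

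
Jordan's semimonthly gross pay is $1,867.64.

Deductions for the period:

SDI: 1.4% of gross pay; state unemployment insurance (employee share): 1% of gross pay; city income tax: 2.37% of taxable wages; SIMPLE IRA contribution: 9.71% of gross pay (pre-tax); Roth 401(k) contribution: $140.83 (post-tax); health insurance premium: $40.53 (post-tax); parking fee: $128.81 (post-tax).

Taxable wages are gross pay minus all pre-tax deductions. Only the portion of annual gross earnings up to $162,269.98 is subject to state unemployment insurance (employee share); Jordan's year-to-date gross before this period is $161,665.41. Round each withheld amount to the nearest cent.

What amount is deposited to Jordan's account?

$1,303.95

SIMPLE IRA contribution: $1,867.64 × 0.0971 = $181.35
Taxable wages = $1,867.64 − $181.35 = $1,686.29
City income tax: $1,686.29 × 0.0237 = $39.97
State unemployment insurance (employee share): only $162,269.98 − $161,665.41 = $604.57 of this check is subject → $604.57 × 0.01 = $6.05
SDI: $1,867.64 × 0.014 = $26.15
Parking fee: $128.81
Roth 401(k) contribution: $140.83
Health insurance premium: $40.53
Total deductions = $181.35 + $39.97 + $6.05 + $26.15 + $128.81 + $140.83 + $40.53 = $563.69
Net pay = $1,867.64 − $563.69 = $1,303.95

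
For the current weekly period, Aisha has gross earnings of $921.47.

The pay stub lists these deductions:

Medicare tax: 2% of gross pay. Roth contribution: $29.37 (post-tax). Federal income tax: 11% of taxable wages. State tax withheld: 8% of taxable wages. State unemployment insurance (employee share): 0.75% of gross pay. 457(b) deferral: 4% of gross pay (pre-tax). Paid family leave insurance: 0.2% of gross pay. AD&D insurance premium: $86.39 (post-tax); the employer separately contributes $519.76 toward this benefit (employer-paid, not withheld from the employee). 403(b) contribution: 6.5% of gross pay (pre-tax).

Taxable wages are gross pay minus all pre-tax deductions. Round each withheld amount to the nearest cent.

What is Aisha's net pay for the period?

$525.07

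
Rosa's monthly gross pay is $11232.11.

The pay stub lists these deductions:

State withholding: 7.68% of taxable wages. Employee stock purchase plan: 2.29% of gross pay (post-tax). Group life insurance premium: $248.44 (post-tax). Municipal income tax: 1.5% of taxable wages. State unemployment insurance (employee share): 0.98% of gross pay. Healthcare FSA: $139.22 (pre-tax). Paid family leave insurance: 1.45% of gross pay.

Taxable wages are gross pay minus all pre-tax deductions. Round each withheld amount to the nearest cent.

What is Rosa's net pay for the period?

Healthcare FSA: $139.22
Taxable wages = $11232.11 − $139.22 = $11092.89
Municipal income tax: $11092.89 × 0.015 = $166.39
State withholding: $11092.89 × 0.0768 = $851.93
State unemployment insurance (employee share): $11232.11 × 0.0098 = $110.07
Paid family leave insurance: $11232.11 × 0.0145 = $162.87
Group life insurance premium: $248.44
Employee stock purchase plan: $11232.11 × 0.0229 = $257.22
Total deductions = $139.22 + $166.39 + $851.93 + $110.07 + $162.87 + $248.44 + $257.22 = $1936.14
Net pay = $11232.11 − $1936.14 = $9295.97

$9295.97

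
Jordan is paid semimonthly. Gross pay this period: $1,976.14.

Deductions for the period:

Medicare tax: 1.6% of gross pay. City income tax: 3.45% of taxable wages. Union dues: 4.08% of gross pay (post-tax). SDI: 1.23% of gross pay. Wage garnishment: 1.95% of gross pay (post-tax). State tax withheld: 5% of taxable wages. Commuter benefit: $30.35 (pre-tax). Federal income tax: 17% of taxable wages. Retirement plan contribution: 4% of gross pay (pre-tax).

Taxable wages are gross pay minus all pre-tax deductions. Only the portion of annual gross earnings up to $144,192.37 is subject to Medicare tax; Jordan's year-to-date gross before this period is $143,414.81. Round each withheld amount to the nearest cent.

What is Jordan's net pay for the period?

Retirement plan contribution: $1,976.14 × 0.04 = $79.05
Commuter benefit: $30.35
Pre-tax total = $79.05 + $30.35 = $109.40
Taxable wages = $1,976.14 − $109.40 = $1,866.74
City income tax: $1,866.74 × 0.0345 = $64.40
Federal income tax: $1,866.74 × 0.17 = $317.35
State tax withheld: $1,866.74 × 0.05 = $93.34
Medicare tax: only $144,192.37 − $143,414.81 = $777.56 of this check is subject → $777.56 × 0.016 = $12.44
SDI: $1,976.14 × 0.0123 = $24.31
Union dues: $1,976.14 × 0.0408 = $80.63
Wage garnishment: $1,976.14 × 0.0195 = $38.53
Total deductions = $79.05 + $30.35 + $64.40 + $317.35 + $93.34 + $12.44 + $24.31 + $80.63 + $38.53 = $740.40
Net pay = $1,976.14 − $740.40 = $1,235.74

$1,235.74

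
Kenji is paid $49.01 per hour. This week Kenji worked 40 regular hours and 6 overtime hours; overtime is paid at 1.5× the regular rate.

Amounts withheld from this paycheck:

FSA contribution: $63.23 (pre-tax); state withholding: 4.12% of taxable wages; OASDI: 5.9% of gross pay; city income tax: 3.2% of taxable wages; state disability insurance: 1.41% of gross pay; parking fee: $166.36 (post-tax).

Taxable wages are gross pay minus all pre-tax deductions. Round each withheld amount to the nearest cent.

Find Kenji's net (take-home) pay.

Regular pay: 40 × $49.01 = $1,960.40
Overtime pay: 6 × $49.01 × 1.5 = $441.09
Gross pay = $1,960.40 + $441.09 = $2,401.49
FSA contribution: $63.23
Taxable wages = $2,401.49 − $63.23 = $2,338.26
State withholding: $2,338.26 × 0.0412 = $96.34
City income tax: $2,338.26 × 0.032 = $74.82
State disability insurance: $2,401.49 × 0.0141 = $33.86
OASDI: $2,401.49 × 0.059 = $141.69
Parking fee: $166.36
Total deductions = $63.23 + $96.34 + $74.82 + $33.86 + $141.69 + $166.36 = $576.30
Net pay = $2,401.49 − $576.30 = $1,825.19

$1,825.19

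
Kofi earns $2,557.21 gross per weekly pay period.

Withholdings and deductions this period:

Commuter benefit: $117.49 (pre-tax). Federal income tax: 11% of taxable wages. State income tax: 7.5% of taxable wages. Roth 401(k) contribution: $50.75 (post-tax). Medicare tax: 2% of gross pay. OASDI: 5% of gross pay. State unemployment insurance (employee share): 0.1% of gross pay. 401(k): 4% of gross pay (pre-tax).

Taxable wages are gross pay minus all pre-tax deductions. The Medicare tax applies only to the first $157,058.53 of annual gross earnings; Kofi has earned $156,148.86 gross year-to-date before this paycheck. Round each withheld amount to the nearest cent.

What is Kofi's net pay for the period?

$1,705.64

Commuter benefit: $117.49
401(k): $2,557.21 × 0.04 = $102.29
Pre-tax total = $117.49 + $102.29 = $219.78
Taxable wages = $2,557.21 − $219.78 = $2,337.43
State income tax: $2,337.43 × 0.075 = $175.31
Federal income tax: $2,337.43 × 0.11 = $257.12
OASDI: $2,557.21 × 0.05 = $127.86
State unemployment insurance (employee share): $2,557.21 × 0.001 = $2.56
Medicare tax: only $157,058.53 − $156,148.86 = $909.67 of this check is subject → $909.67 × 0.02 = $18.19
Roth 401(k) contribution: $50.75
Total deductions = $117.49 + $102.29 + $175.31 + $257.12 + $127.86 + $2.56 + $18.19 + $50.75 = $851.57
Net pay = $2,557.21 − $851.57 = $1,705.64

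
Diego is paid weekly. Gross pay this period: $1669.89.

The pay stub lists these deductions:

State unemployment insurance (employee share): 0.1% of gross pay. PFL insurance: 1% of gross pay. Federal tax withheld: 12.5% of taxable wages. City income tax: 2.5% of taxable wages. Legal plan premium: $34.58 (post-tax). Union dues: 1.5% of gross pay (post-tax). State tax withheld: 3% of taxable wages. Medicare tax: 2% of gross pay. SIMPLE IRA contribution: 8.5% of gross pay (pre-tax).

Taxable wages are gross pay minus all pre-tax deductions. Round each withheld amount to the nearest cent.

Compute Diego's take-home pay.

SIMPLE IRA contribution: $1669.89 × 0.085 = $141.94
Taxable wages = $1669.89 − $141.94 = $1527.95
Federal tax withheld: $1527.95 × 0.125 = $190.99
State tax withheld: $1527.95 × 0.03 = $45.84
City income tax: $1527.95 × 0.025 = $38.20
Medicare tax: $1669.89 × 0.02 = $33.40
State unemployment insurance (employee share): $1669.89 × 0.001 = $1.67
PFL insurance: $1669.89 × 0.01 = $16.70
Legal plan premium: $34.58
Union dues: $1669.89 × 0.015 = $25.05
Total deductions = $141.94 + $190.99 + $45.84 + $38.20 + $33.40 + $1.67 + $16.70 + $34.58 + $25.05 = $528.37
Net pay = $1669.89 − $528.37 = $1141.52

$1141.52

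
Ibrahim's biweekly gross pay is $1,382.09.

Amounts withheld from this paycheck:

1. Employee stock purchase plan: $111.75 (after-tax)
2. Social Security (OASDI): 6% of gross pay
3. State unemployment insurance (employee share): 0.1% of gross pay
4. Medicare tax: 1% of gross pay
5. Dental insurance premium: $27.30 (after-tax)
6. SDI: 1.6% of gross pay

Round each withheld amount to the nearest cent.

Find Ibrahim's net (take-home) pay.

SDI: $1,382.09 × 0.016 = $22.11
State unemployment insurance (employee share): $1,382.09 × 0.001 = $1.38
Medicare tax: $1,382.09 × 0.01 = $13.82
Social Security (OASDI): $1,382.09 × 0.06 = $82.93
Employee stock purchase plan: $111.75
Dental insurance premium: $27.30
Total deductions = $22.11 + $1.38 + $13.82 + $82.93 + $111.75 + $27.30 = $259.29
Net pay = $1,382.09 − $259.29 = $1,122.80

$1,122.80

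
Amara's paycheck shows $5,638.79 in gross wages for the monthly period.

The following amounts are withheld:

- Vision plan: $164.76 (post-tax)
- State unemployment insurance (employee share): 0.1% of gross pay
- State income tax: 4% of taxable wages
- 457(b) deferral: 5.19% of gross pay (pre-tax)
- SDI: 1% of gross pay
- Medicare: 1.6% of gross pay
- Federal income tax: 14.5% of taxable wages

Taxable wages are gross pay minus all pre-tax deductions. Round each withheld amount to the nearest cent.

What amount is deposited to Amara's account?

$4,040.09

457(b) deferral: $5,638.79 × 0.0519 = $292.65
Taxable wages = $5,638.79 − $292.65 = $5,346.14
State income tax: $5,346.14 × 0.04 = $213.85
Federal income tax: $5,346.14 × 0.145 = $775.19
State unemployment insurance (employee share): $5,638.79 × 0.001 = $5.64
SDI: $5,638.79 × 0.01 = $56.39
Medicare: $5,638.79 × 0.016 = $90.22
Vision plan: $164.76
Total deductions = $292.65 + $213.85 + $775.19 + $5.64 + $56.39 + $90.22 + $164.76 = $1,598.70
Net pay = $5,638.79 − $1,598.70 = $4,040.09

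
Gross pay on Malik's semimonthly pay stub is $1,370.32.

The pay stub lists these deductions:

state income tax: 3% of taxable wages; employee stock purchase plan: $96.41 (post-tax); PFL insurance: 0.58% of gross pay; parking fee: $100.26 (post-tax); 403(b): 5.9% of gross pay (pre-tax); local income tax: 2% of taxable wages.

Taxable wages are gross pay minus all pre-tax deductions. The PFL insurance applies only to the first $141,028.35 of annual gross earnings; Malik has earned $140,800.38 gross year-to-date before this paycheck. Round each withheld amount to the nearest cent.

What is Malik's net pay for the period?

403(b): $1,370.32 × 0.059 = $80.85
Taxable wages = $1,370.32 − $80.85 = $1,289.47
State income tax: $1,289.47 × 0.03 = $38.68
Local income tax: $1,289.47 × 0.02 = $25.79
PFL insurance: only $141,028.35 − $140,800.38 = $227.97 of this check is subject → $227.97 × 0.0058 = $1.32
Employee stock purchase plan: $96.41
Parking fee: $100.26
Total deductions = $80.85 + $38.68 + $25.79 + $1.32 + $96.41 + $100.26 = $343.31
Net pay = $1,370.32 − $343.31 = $1,027.01

$1,027.01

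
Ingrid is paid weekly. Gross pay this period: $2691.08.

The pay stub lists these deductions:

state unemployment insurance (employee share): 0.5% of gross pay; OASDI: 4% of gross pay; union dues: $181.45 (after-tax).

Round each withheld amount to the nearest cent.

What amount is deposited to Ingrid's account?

OASDI: $2691.08 × 0.04 = $107.64
State unemployment insurance (employee share): $2691.08 × 0.005 = $13.46
Union dues: $181.45
Total deductions = $107.64 + $13.46 + $181.45 = $302.55
Net pay = $2691.08 − $302.55 = $2388.53

$2388.53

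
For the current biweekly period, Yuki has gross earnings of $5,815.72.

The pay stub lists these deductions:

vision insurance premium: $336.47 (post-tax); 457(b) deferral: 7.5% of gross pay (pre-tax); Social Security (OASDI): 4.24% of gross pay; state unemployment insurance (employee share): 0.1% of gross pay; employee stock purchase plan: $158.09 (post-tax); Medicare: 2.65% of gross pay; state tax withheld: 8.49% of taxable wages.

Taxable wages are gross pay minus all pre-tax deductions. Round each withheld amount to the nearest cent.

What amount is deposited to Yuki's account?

$4,021.73

457(b) deferral: $5,815.72 × 0.075 = $436.18
Taxable wages = $5,815.72 − $436.18 = $5,379.54
State tax withheld: $5,379.54 × 0.0849 = $456.72
State unemployment insurance (employee share): $5,815.72 × 0.001 = $5.82
Medicare: $5,815.72 × 0.0265 = $154.12
Social Security (OASDI): $5,815.72 × 0.0424 = $246.59
Employee stock purchase plan: $158.09
Vision insurance premium: $336.47
Total deductions = $436.18 + $456.72 + $5.82 + $154.12 + $246.59 + $158.09 + $336.47 = $1,793.99
Net pay = $5,815.72 − $1,793.99 = $4,021.73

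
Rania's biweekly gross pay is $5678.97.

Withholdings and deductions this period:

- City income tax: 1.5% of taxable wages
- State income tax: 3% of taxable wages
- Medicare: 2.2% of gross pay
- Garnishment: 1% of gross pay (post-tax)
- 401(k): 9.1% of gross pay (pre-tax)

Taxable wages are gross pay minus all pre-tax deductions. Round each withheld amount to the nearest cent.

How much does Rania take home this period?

401(k): $5678.97 × 0.091 = $516.79
Taxable wages = $5678.97 − $516.79 = $5162.18
State income tax: $5162.18 × 0.03 = $154.87
City income tax: $5162.18 × 0.015 = $77.43
Medicare: $5678.97 × 0.022 = $124.94
Garnishment: $5678.97 × 0.01 = $56.79
Total deductions = $516.79 + $154.87 + $77.43 + $124.94 + $56.79 = $930.82
Net pay = $5678.97 − $930.82 = $4748.15

$4748.15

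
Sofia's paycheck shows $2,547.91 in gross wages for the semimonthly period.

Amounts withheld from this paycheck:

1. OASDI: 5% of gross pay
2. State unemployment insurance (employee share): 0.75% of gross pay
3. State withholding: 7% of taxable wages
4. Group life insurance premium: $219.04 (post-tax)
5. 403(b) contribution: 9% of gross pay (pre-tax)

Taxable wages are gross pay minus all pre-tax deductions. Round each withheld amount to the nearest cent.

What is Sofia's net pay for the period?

$1,790.75

403(b) contribution: $2,547.91 × 0.09 = $229.31
Taxable wages = $2,547.91 − $229.31 = $2,318.60
State withholding: $2,318.60 × 0.07 = $162.30
OASDI: $2,547.91 × 0.05 = $127.40
State unemployment insurance (employee share): $2,547.91 × 0.0075 = $19.11
Group life insurance premium: $219.04
Total deductions = $229.31 + $162.30 + $127.40 + $19.11 + $219.04 = $757.16
Net pay = $2,547.91 − $757.16 = $1,790.75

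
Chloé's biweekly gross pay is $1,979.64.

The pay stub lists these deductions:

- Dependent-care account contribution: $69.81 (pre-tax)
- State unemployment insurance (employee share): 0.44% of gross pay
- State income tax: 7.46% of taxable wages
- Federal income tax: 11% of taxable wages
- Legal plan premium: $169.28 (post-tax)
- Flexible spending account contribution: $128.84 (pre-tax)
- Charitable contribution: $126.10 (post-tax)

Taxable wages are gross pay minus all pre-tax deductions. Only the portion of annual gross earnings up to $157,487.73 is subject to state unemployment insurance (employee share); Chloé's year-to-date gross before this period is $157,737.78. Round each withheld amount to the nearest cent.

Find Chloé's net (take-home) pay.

$1,156.84

Flexible spending account contribution: $128.84
Dependent-care account contribution: $69.81
Pre-tax total = $128.84 + $69.81 = $198.65
Taxable wages = $1,979.64 − $198.65 = $1,780.99
Federal income tax: $1,780.99 × 0.11 = $195.91
State income tax: $1,780.99 × 0.0746 = $132.86
State unemployment insurance (employee share): annual cap $157,487.73 already reached (YTD $157,737.78), so $0.00
Legal plan premium: $169.28
Charitable contribution: $126.10
Total deductions = $128.84 + $69.81 + $195.91 + $132.86 + $0.00 + $169.28 + $126.10 = $822.80
Net pay = $1,979.64 − $822.80 = $1,156.84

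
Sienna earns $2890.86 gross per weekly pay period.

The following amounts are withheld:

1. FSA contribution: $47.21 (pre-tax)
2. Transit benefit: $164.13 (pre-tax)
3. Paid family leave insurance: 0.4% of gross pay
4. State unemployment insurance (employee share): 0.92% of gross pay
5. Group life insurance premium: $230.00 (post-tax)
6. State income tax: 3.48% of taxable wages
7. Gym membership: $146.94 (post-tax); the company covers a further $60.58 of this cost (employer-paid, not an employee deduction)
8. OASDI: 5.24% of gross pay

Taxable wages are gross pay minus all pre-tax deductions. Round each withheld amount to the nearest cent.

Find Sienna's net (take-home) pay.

$2019.69

Transit benefit: $164.13
FSA contribution: $47.21
Pre-tax total = $164.13 + $47.21 = $211.34
Taxable wages = $2890.86 − $211.34 = $2679.52
State income tax: $2679.52 × 0.0348 = $93.25
State unemployment insurance (employee share): $2890.86 × 0.0092 = $26.60
OASDI: $2890.86 × 0.0524 = $151.48
Paid family leave insurance: $2890.86 × 0.004 = $11.56
Group life insurance premium: $230.00
Gym membership: $146.94
(Employer's $60.58 toward gym membership is not withheld from the employee.)
Total deductions = $164.13 + $47.21 + $93.25 + $26.60 + $151.48 + $11.56 + $230.00 + $146.94 = $871.17
Net pay = $2890.86 − $871.17 = $2019.69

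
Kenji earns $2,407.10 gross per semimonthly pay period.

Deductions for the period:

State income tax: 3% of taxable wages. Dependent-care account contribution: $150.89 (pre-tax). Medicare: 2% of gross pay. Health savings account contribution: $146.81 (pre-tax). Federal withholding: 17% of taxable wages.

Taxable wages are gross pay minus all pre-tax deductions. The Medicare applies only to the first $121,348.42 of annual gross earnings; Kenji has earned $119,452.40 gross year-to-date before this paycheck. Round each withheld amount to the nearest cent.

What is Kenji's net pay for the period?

$1,649.60

Dependent-care account contribution: $150.89
Health savings account contribution: $146.81
Pre-tax total = $150.89 + $146.81 = $297.70
Taxable wages = $2,407.10 − $297.70 = $2,109.40
Federal withholding: $2,109.40 × 0.17 = $358.60
State income tax: $2,109.40 × 0.03 = $63.28
Medicare: only $121,348.42 − $119,452.40 = $1,896.02 of this check is subject → $1,896.02 × 0.02 = $37.92
Total deductions = $150.89 + $146.81 + $358.60 + $63.28 + $37.92 = $757.50
Net pay = $2,407.10 − $757.50 = $1,649.60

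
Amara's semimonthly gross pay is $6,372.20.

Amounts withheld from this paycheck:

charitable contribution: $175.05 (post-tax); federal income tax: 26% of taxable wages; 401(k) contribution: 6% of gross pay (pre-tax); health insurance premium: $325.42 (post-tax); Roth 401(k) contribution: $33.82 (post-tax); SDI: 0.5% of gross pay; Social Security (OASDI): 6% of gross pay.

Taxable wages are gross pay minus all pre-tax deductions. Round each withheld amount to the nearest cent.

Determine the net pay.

$3,484.02

401(k) contribution: $6,372.20 × 0.06 = $382.33
Taxable wages = $6,372.20 − $382.33 = $5,989.87
Federal income tax: $5,989.87 × 0.26 = $1,557.37
Social Security (OASDI): $6,372.20 × 0.06 = $382.33
SDI: $6,372.20 × 0.005 = $31.86
Health insurance premium: $325.42
Charitable contribution: $175.05
Roth 401(k) contribution: $33.82
Total deductions = $382.33 + $1,557.37 + $382.33 + $31.86 + $325.42 + $175.05 + $33.82 = $2,888.18
Net pay = $6,372.20 − $2,888.18 = $3,484.02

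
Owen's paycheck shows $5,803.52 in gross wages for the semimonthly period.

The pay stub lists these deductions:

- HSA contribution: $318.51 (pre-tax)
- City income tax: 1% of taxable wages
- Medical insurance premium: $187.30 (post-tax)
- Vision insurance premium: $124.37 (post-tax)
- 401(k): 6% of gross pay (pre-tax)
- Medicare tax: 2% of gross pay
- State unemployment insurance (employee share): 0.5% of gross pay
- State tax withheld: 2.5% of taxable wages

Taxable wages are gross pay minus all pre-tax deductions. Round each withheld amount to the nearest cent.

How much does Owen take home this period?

HSA contribution: $318.51
401(k): $5,803.52 × 0.06 = $348.21
Pre-tax total = $318.51 + $348.21 = $666.72
Taxable wages = $5,803.52 − $666.72 = $5,136.80
State tax withheld: $5,136.80 × 0.025 = $128.42
City income tax: $5,136.80 × 0.01 = $51.37
State unemployment insurance (employee share): $5,803.52 × 0.005 = $29.02
Medicare tax: $5,803.52 × 0.02 = $116.07
Medical insurance premium: $187.30
Vision insurance premium: $124.37
Total deductions = $318.51 + $348.21 + $128.42 + $51.37 + $29.02 + $116.07 + $187.30 + $124.37 = $1,303.27
Net pay = $5,803.52 − $1,303.27 = $4,500.25

$4,500.25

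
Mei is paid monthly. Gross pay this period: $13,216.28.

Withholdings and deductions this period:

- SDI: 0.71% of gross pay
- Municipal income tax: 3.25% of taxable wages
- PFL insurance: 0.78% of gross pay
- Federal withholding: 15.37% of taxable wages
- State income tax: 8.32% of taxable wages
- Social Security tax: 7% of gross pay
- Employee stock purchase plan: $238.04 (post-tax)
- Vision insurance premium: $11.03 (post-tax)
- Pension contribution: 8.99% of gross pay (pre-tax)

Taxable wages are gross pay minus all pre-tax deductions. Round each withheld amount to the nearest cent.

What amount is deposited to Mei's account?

$7,416.62

Pension contribution: $13,216.28 × 0.0899 = $1,188.14
Taxable wages = $13,216.28 − $1,188.14 = $12,028.14
Municipal income tax: $12,028.14 × 0.0325 = $390.91
State income tax: $12,028.14 × 0.0832 = $1,000.74
Federal withholding: $12,028.14 × 0.1537 = $1,848.73
SDI: $13,216.28 × 0.0071 = $93.84
PFL insurance: $13,216.28 × 0.0078 = $103.09
Social Security tax: $13,216.28 × 0.07 = $925.14
Vision insurance premium: $11.03
Employee stock purchase plan: $238.04
Total deductions = $1,188.14 + $390.91 + $1,000.74 + $1,848.73 + $93.84 + $103.09 + $925.14 + $11.03 + $238.04 = $5,799.66
Net pay = $13,216.28 − $5,799.66 = $7,416.62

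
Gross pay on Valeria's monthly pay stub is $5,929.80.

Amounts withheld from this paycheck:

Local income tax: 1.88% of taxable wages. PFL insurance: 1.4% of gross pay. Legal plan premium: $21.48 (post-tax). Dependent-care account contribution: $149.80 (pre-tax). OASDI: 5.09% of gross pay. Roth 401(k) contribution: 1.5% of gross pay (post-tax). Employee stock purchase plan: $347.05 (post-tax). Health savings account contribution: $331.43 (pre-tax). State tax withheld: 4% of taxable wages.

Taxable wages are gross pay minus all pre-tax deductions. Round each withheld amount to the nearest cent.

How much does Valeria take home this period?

Dependent-care account contribution: $149.80
Health savings account contribution: $331.43
Pre-tax total = $149.80 + $331.43 = $481.23
Taxable wages = $5,929.80 − $481.23 = $5,448.57
State tax withheld: $5,448.57 × 0.04 = $217.94
Local income tax: $5,448.57 × 0.0188 = $102.43
OASDI: $5,929.80 × 0.0509 = $301.83
PFL insurance: $5,929.80 × 0.014 = $83.02
Roth 401(k) contribution: $5,929.80 × 0.015 = $88.95
Legal plan premium: $21.48
Employee stock purchase plan: $347.05
Total deductions = $149.80 + $331.43 + $217.94 + $102.43 + $301.83 + $83.02 + $88.95 + $21.48 + $347.05 = $1,643.93
Net pay = $5,929.80 − $1,643.93 = $4,285.87

$4,285.87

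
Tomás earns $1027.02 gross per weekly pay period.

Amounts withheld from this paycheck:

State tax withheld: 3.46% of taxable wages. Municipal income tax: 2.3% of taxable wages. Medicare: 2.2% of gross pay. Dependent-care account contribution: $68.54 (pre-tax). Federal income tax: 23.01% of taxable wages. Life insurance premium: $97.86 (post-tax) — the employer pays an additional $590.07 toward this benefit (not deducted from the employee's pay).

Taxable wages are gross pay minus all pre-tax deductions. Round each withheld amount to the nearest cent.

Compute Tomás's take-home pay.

Dependent-care account contribution: $68.54
Taxable wages = $1027.02 − $68.54 = $958.48
Municipal income tax: $958.48 × 0.023 = $22.05
State tax withheld: $958.48 × 0.0346 = $33.16
Federal income tax: $958.48 × 0.2301 = $220.55
Medicare: $1027.02 × 0.022 = $22.59
Life insurance premium: $97.86
(Employer's $590.07 toward life insurance premium is not withheld from the employee.)
Total deductions = $68.54 + $22.05 + $33.16 + $220.55 + $22.59 + $97.86 = $464.75
Net pay = $1027.02 − $464.75 = $562.27

$562.27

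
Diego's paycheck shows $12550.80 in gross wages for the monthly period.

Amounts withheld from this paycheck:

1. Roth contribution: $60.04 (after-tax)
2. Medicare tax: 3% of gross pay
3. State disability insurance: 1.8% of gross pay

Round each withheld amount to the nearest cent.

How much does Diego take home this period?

Medicare tax: $12550.80 × 0.03 = $376.52
State disability insurance: $12550.80 × 0.018 = $225.91
Roth contribution: $60.04
Total deductions = $376.52 + $225.91 + $60.04 = $662.47
Net pay = $12550.80 − $662.47 = $11888.33

$11888.33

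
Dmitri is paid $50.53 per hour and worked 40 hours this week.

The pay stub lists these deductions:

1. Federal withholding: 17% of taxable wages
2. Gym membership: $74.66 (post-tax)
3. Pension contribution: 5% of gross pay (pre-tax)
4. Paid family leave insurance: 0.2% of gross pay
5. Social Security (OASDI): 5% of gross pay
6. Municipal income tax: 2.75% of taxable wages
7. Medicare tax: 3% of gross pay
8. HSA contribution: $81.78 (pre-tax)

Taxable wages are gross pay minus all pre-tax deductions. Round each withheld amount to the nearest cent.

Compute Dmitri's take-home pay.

Gross pay: 40 × $50.53 = $2,021.20
Pension contribution: $2,021.20 × 0.05 = $101.06
HSA contribution: $81.78
Pre-tax total = $101.06 + $81.78 = $182.84
Taxable wages = $2,021.20 − $182.84 = $1,838.36
Federal withholding: $1,838.36 × 0.17 = $312.52
Municipal income tax: $1,838.36 × 0.0275 = $50.55
Social Security (OASDI): $2,021.20 × 0.05 = $101.06
Paid family leave insurance: $2,021.20 × 0.002 = $4.04
Medicare tax: $2,021.20 × 0.03 = $60.64
Gym membership: $74.66
Total deductions = $101.06 + $81.78 + $312.52 + $50.55 + $101.06 + $4.04 + $60.64 + $74.66 = $786.31
Net pay = $2,021.20 − $786.31 = $1,234.89

$1,234.89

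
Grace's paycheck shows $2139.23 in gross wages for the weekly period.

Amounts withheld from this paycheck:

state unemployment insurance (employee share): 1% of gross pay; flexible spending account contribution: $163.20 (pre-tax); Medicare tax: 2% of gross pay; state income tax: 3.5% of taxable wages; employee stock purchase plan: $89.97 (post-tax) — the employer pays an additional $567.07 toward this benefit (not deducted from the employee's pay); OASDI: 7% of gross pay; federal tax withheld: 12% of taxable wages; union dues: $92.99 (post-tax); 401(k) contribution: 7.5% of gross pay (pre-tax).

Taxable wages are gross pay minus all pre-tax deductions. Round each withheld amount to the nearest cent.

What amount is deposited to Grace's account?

$1137.29

401(k) contribution: $2139.23 × 0.075 = $160.44
Flexible spending account contribution: $163.20
Pre-tax total = $160.44 + $163.20 = $323.64
Taxable wages = $2139.23 − $323.64 = $1815.59
Federal tax withheld: $1815.59 × 0.12 = $217.87
State income tax: $1815.59 × 0.035 = $63.55
OASDI: $2139.23 × 0.07 = $149.75
State unemployment insurance (employee share): $2139.23 × 0.01 = $21.39
Medicare tax: $2139.23 × 0.02 = $42.78
Union dues: $92.99
Employee stock purchase plan: $89.97
(Employer's $567.07 toward employee stock purchase plan is not withheld from the employee.)
Total deductions = $160.44 + $163.20 + $217.87 + $63.55 + $149.75 + $21.39 + $42.78 + $92.99 + $89.97 = $1001.94
Net pay = $2139.23 − $1001.94 = $1137.29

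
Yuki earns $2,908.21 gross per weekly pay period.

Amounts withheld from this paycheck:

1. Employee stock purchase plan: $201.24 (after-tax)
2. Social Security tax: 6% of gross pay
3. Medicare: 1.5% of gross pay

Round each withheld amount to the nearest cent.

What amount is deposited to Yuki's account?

Medicare: $2,908.21 × 0.015 = $43.62
Social Security tax: $2,908.21 × 0.06 = $174.49
Employee stock purchase plan: $201.24
Total deductions = $43.62 + $174.49 + $201.24 = $419.35
Net pay = $2,908.21 − $419.35 = $2,488.86

$2,488.86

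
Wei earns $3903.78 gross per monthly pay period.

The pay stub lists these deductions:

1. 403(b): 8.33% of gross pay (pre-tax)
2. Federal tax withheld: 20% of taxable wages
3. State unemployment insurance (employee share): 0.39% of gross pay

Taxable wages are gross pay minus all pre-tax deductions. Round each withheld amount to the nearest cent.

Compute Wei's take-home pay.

$2847.66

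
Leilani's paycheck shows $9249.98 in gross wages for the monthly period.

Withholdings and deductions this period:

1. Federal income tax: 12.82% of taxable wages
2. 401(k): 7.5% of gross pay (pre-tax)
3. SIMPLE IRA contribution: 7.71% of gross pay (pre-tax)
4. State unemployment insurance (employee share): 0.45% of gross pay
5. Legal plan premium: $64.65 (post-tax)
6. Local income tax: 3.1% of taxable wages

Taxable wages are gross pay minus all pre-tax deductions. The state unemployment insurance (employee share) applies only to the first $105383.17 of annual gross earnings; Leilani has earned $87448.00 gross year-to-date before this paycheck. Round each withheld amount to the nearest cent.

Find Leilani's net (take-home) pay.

$6488.18

401(k): $9249.98 × 0.075 = $693.75
SIMPLE IRA contribution: $9249.98 × 0.0771 = $713.17
Pre-tax total = $693.75 + $713.17 = $1406.92
Taxable wages = $9249.98 − $1406.92 = $7843.06
Federal income tax: $7843.06 × 0.1282 = $1005.48
Local income tax: $7843.06 × 0.031 = $243.13
State unemployment insurance (employee share): cap not yet reached, full $9249.98 is subject → $9249.98 × 0.0045 = $41.62
Legal plan premium: $64.65
Total deductions = $693.75 + $713.17 + $1005.48 + $243.13 + $41.62 + $64.65 = $2761.80
Net pay = $9249.98 − $2761.80 = $6488.18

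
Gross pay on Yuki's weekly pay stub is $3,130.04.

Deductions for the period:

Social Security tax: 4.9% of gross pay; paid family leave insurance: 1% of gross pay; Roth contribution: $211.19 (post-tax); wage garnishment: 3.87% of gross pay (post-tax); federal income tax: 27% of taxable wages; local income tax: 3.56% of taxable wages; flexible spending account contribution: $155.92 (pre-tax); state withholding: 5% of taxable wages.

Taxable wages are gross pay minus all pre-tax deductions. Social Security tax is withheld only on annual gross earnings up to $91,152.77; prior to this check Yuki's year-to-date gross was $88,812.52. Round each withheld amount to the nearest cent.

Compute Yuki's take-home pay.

$1,438.23

Flexible spending account contribution: $155.92
Taxable wages = $3,130.04 − $155.92 = $2,974.12
Local income tax: $2,974.12 × 0.0356 = $105.88
State withholding: $2,974.12 × 0.05 = $148.71
Federal income tax: $2,974.12 × 0.27 = $803.01
Social Security tax: only $91,152.77 − $88,812.52 = $2,340.25 of this check is subject → $2,340.25 × 0.049 = $114.67
Paid family leave insurance: $3,130.04 × 0.01 = $31.30
Wage garnishment: $3,130.04 × 0.0387 = $121.13
Roth contribution: $211.19
Total deductions = $155.92 + $105.88 + $148.71 + $803.01 + $114.67 + $31.30 + $121.13 + $211.19 = $1,691.81
Net pay = $3,130.04 − $1,691.81 = $1,438.23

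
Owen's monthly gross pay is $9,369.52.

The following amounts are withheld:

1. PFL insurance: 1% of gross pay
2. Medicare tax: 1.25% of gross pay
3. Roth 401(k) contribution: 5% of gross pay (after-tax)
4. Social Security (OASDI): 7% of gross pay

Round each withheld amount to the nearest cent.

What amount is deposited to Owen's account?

Medicare tax: $9,369.52 × 0.0125 = $117.12
Social Security (OASDI): $9,369.52 × 0.07 = $655.87
PFL insurance: $9,369.52 × 0.01 = $93.70
Roth 401(k) contribution: $9,369.52 × 0.05 = $468.48
Total deductions = $117.12 + $655.87 + $93.70 + $468.48 = $1,335.17
Net pay = $9,369.52 − $1,335.17 = $8,034.35

$8,034.35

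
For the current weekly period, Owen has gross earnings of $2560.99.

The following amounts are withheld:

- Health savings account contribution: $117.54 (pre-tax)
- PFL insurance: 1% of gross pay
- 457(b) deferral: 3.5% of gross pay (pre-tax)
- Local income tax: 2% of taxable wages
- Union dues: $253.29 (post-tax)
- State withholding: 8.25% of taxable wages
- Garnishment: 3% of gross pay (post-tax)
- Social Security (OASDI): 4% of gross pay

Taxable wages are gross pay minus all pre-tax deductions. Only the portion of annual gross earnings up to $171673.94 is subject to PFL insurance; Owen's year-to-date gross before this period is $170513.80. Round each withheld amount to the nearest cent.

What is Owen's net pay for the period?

Health savings account contribution: $117.54
457(b) deferral: $2560.99 × 0.035 = $89.63
Pre-tax total = $117.54 + $89.63 = $207.17
Taxable wages = $2560.99 − $207.17 = $2353.82
Local income tax: $2353.82 × 0.02 = $47.08
State withholding: $2353.82 × 0.0825 = $194.19
Social Security (OASDI): $2560.99 × 0.04 = $102.44
PFL insurance: only $171673.94 − $170513.80 = $1160.14 of this check is subject → $1160.14 × 0.01 = $11.60
Union dues: $253.29
Garnishment: $2560.99 × 0.03 = $76.83
Total deductions = $117.54 + $89.63 + $47.08 + $194.19 + $102.44 + $11.60 + $253.29 + $76.83 = $892.60
Net pay = $2560.99 − $892.60 = $1668.39

$1668.39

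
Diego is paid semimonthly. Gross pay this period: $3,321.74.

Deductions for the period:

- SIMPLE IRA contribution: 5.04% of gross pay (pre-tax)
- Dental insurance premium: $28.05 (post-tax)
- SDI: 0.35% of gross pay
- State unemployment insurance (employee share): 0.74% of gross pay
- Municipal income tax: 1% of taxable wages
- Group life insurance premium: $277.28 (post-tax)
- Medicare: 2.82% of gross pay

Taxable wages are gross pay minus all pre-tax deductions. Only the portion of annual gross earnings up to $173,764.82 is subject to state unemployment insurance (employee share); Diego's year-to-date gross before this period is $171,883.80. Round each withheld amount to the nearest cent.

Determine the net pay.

SIMPLE IRA contribution: $3,321.74 × 0.0504 = $167.42
Taxable wages = $3,321.74 − $167.42 = $3,154.32
Municipal income tax: $3,154.32 × 0.01 = $31.54
Medicare: $3,321.74 × 0.0282 = $93.67
State unemployment insurance (employee share): only $173,764.82 − $171,883.80 = $1,881.02 of this check is subject → $1,881.02 × 0.0074 = $13.92
SDI: $3,321.74 × 0.0035 = $11.63
Dental insurance premium: $28.05
Group life insurance premium: $277.28
Total deductions = $167.42 + $31.54 + $93.67 + $13.92 + $11.63 + $28.05 + $277.28 = $623.51
Net pay = $3,321.74 − $623.51 = $2,698.23

$2,698.23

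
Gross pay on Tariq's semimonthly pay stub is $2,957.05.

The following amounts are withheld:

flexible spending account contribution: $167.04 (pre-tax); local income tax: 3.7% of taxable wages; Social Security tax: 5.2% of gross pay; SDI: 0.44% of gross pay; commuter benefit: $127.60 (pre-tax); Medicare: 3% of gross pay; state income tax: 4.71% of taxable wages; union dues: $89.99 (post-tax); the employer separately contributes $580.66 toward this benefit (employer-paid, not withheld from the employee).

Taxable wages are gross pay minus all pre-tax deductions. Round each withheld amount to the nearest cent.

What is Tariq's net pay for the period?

Flexible spending account contribution: $167.04
Commuter benefit: $127.60
Pre-tax total = $167.04 + $127.60 = $294.64
Taxable wages = $2,957.05 − $294.64 = $2,662.41
Local income tax: $2,662.41 × 0.037 = $98.51
State income tax: $2,662.41 × 0.0471 = $125.40
Social Security tax: $2,957.05 × 0.052 = $153.77
Medicare: $2,957.05 × 0.03 = $88.71
SDI: $2,957.05 × 0.0044 = $13.01
Union dues: $89.99
(Employer's $580.66 toward union dues is not withheld from the employee.)
Total deductions = $167.04 + $127.60 + $98.51 + $125.40 + $153.77 + $88.71 + $13.01 + $89.99 = $864.03
Net pay = $2,957.05 − $864.03 = $2,093.02

$2,093.02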